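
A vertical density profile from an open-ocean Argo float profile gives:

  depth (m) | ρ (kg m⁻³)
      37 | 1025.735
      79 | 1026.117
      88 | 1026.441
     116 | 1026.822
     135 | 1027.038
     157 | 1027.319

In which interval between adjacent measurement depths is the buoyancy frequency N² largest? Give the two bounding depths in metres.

Compute the density gradient over each adjacent pair:
  37–79 m: Δρ/Δz = 0.382/42 = 9.1 × 10⁻³ kg m⁻⁴
  79–88 m: Δρ/Δz = 0.324/9 = 0.036 kg m⁻⁴
  88–116 m: Δρ/Δz = 0.381/28 = 0.014 kg m⁻⁴
  116–135 m: Δρ/Δz = 0.216/19 = 0.011 kg m⁻⁴
  135–157 m: Δρ/Δz = 0.281/22 = 0.013 kg m⁻⁴
The largest gradient is in the 79–88 m interval — the pycnocline.

79–88 m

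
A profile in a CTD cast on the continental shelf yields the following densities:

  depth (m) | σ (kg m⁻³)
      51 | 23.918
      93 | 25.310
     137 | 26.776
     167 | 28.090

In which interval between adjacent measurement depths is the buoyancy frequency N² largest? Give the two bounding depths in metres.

Compute the density gradient over each adjacent pair:
  51–93 m: Δρ/Δz = 1.392/42 = 0.033 kg m⁻⁴
  93–137 m: Δρ/Δz = 1.466/44 = 0.033 kg m⁻⁴
  137–167 m: Δρ/Δz = 1.314/30 = 0.044 kg m⁻⁴
The largest gradient is in the 137–167 m interval — the pycnocline.

137–167 m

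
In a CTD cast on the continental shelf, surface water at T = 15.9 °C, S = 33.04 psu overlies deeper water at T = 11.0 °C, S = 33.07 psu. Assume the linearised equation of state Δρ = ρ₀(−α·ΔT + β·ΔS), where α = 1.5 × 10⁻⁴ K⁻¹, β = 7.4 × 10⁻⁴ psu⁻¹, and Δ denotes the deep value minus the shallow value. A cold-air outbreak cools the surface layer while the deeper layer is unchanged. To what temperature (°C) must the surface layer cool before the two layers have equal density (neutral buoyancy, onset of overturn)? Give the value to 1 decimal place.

Neutral buoyancy requires Δρ = 0, i.e. −α(T_deep − T_surf′) + β(S_deep − S_surf) = 0.
T_surf′ = T_deep − (β/α)·ΔS = 11.0 − (7.4 × 10⁻⁴/1.5 × 10⁻⁴)·(+0.03) = 10.852 °C.
Cooling required: 15.9 − (10.852) = 5.048 °C.

10.9 °C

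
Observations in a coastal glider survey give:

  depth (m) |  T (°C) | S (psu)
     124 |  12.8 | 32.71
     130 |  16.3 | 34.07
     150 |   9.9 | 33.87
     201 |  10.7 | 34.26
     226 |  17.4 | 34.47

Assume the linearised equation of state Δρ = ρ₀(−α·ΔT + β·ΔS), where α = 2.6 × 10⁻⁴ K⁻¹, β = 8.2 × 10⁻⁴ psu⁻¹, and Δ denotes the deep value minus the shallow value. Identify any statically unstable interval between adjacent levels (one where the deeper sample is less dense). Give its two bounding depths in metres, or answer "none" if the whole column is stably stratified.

201–226 m

Evaluate Δρ/ρ₀ = −αΔT + βΔS across each adjacent pair:
  124–130 m: −αΔT+βΔS = −(2.6 × 10⁻⁴)(+3.5)+(8.2 × 10⁻⁴)(+1.36) = 2.1 × 10⁻⁴ → stable
  130–150 m: −αΔT+βΔS = −(2.6 × 10⁻⁴)(-6.4)+(8.2 × 10⁻⁴)(-0.20) = 1.5 × 10⁻³ → stable
  150–201 m: −αΔT+βΔS = −(2.6 × 10⁻⁴)(+0.8)+(8.2 × 10⁻⁴)(+0.39) = 1.1 × 10⁻⁴ → stable
  201–226 m: −αΔT+βΔS = −(2.6 × 10⁻⁴)(+6.7)+(8.2 × 10⁻⁴)(+0.21) = -1.6 × 10⁻³ → UNSTABLE
The 201–226 m interval has Δρ < 0: lighter water underlies denser water.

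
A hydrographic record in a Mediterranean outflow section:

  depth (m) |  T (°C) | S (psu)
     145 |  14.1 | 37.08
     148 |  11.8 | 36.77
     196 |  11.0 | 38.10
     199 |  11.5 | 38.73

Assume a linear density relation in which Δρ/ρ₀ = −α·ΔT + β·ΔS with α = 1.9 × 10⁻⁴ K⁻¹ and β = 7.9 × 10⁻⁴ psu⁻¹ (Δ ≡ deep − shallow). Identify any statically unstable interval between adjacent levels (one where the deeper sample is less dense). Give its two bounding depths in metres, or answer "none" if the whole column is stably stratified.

Evaluate Δρ/ρ₀ = −αΔT + βΔS across each adjacent pair:
  145–148 m: −αΔT+βΔS = −(1.9 × 10⁻⁴)(-2.3)+(7.9 × 10⁻⁴)(-0.31) = 1.9 × 10⁻⁴ → stable
  148–196 m: −αΔT+βΔS = −(1.9 × 10⁻⁴)(-0.8)+(7.9 × 10⁻⁴)(+1.33) = 1.2 × 10⁻³ → stable
  196–199 m: −αΔT+βΔS = −(1.9 × 10⁻⁴)(+0.5)+(7.9 × 10⁻⁴)(+0.63) = 4.0 × 10⁻⁴ → stable
Every interval has Δρ > 0: the column is stably stratified throughout.

none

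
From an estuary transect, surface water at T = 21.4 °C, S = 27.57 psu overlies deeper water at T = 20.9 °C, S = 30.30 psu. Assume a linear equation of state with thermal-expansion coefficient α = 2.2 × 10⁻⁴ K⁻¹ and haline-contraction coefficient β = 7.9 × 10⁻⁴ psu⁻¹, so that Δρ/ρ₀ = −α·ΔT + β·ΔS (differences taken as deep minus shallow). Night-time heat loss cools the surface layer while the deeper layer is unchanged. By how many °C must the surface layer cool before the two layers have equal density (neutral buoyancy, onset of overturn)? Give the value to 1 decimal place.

Neutral buoyancy requires Δρ = 0, i.e. −α(T_deep − T_surf′) + β(S_deep − S_surf) = 0.
T_surf′ = T_deep − (β/α)·ΔS = 20.9 − (7.9 × 10⁻⁴/2.2 × 10⁻⁴)·(+2.73) = 11.097 °C.
Cooling required: 21.4 − (11.097) = 10.303 °C.

10.3 °C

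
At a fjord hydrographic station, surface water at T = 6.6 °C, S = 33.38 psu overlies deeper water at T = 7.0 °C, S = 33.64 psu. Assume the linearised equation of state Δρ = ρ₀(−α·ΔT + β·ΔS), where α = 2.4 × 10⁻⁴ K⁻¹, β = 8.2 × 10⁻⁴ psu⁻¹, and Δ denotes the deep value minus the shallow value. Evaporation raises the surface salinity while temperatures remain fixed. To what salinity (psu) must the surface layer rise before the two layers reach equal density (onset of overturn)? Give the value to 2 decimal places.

Neutral buoyancy requires −α(T_deep − T_surf) + β(S_deep − S_surf′) = 0.
S_surf′ = S_deep − (α/β)·ΔT = 33.64 − (2.4 × 10⁻⁴/8.2 × 10⁻⁴)·(+0.4) = 33.5229 psu.
Increase required: 33.5229 − 33.38 = 0.1429 psu.

33.52 psu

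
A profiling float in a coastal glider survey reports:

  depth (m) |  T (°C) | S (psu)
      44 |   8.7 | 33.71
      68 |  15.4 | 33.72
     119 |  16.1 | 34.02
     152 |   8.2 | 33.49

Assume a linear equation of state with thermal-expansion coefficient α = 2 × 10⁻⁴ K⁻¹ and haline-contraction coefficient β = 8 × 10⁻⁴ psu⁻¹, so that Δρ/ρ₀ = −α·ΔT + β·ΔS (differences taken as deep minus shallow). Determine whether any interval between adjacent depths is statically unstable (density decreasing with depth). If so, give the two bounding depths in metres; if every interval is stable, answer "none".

44–68 m

Evaluate Δρ/ρ₀ = −αΔT + βΔS across each adjacent pair:
  44–68 m: −αΔT+βΔS = −(2 × 10⁻⁴)(+6.7)+(8 × 10⁻⁴)(+0.01) = -1.3 × 10⁻³ → UNSTABLE
  68–119 m: −αΔT+βΔS = −(2 × 10⁻⁴)(+0.7)+(8 × 10⁻⁴)(+0.30) = 1.0 × 10⁻⁴ → stable
  119–152 m: −αΔT+βΔS = −(2 × 10⁻⁴)(-7.9)+(8 × 10⁻⁴)(-0.53) = 1.2 × 10⁻³ → stable
The 44–68 m interval has Δρ < 0: lighter water underlies denser water.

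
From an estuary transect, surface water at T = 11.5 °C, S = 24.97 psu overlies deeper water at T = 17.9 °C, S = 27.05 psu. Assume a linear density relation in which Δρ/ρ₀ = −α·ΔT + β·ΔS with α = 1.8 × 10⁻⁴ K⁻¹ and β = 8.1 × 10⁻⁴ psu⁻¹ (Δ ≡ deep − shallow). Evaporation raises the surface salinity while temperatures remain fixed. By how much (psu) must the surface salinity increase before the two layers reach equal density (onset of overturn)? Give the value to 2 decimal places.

Neutral buoyancy requires −α(T_deep − T_surf) + β(S_deep − S_surf′) = 0.
S_surf′ = S_deep − (α/β)·ΔT = 27.05 − (1.8 × 10⁻⁴/8.1 × 10⁻⁴)·(+6.4) = 25.6278 psu.
Increase required: 25.6278 − 24.97 = 0.6578 psu.

0.66 psu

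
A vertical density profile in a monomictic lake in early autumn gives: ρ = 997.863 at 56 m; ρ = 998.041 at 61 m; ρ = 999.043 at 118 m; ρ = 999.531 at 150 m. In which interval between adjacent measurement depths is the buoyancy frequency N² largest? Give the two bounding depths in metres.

Compute the density gradient over each adjacent pair:
  56–61 m: Δρ/Δz = 0.178/5 = 0.036 kg m⁻⁴
  61–118 m: Δρ/Δz = 1.002/57 = 0.018 kg m⁻⁴
  118–150 m: Δρ/Δz = 0.488/32 = 0.015 kg m⁻⁴
The largest gradient is in the 56–61 m interval — the pycnocline.

56–61 m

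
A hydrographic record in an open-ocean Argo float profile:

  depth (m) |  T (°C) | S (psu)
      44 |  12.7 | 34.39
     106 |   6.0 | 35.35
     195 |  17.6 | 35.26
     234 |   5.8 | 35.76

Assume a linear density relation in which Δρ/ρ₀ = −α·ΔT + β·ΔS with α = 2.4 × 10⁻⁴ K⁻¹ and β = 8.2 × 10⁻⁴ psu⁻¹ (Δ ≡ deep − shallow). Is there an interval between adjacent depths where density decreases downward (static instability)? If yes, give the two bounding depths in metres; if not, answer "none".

106–195 m

Evaluate Δρ/ρ₀ = −αΔT + βΔS across each adjacent pair:
  44–106 m: −αΔT+βΔS = −(2.4 × 10⁻⁴)(-6.7)+(8.2 × 10⁻⁴)(+0.96) = 2.4 × 10⁻³ → stable
  106–195 m: −αΔT+βΔS = −(2.4 × 10⁻⁴)(+11.6)+(8.2 × 10⁻⁴)(-0.09) = -2.9 × 10⁻³ → UNSTABLE
  195–234 m: −αΔT+βΔS = −(2.4 × 10⁻⁴)(-11.8)+(8.2 × 10⁻⁴)(+0.50) = 3.2 × 10⁻³ → stable
The 106–195 m interval has Δρ < 0: lighter water underlies denser water.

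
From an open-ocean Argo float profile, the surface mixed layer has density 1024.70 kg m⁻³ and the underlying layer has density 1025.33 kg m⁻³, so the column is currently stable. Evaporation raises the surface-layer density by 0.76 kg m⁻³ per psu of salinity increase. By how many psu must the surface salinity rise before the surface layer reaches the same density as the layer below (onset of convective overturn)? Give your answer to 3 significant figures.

Density deficit of the surface layer: 1025.33 − 1024.70 = 0.63 kg m⁻³.
Required change = 0.63 / 0.76 = 0.829 psu.

0.829 psu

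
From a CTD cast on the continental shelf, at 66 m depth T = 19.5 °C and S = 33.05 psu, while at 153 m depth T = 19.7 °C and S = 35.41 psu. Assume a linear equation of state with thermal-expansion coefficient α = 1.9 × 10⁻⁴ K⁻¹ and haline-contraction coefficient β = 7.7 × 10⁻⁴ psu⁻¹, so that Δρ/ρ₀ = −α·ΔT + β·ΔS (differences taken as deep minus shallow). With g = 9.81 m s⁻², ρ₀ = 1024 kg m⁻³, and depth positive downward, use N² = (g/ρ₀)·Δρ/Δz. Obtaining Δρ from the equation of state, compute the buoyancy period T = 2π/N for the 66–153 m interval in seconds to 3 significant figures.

444 s

ΔT = +0.2 K, ΔS = +2.36 psu (deep − shallow).
Δρ/ρ₀ = −αΔT + βΔS = -3.80 × 10⁻⁵ + 1.8172 × 10⁻³ = 1.7792 × 10⁻³, so Δρ ≈ 1.822 kg m⁻³.
N² = (g/ρ₀)·Δρ/Δz = g·(Δρ/ρ₀)/Δz = 9.81 × 1.7792 × 10⁻³ / 87 = 2.0062 × 10⁻⁴ s⁻².
N = √(2.0062 × 10⁻⁴) = 0.014164 rad s⁻¹ → T = 2π/N = 443.60 s ≈ 444 s.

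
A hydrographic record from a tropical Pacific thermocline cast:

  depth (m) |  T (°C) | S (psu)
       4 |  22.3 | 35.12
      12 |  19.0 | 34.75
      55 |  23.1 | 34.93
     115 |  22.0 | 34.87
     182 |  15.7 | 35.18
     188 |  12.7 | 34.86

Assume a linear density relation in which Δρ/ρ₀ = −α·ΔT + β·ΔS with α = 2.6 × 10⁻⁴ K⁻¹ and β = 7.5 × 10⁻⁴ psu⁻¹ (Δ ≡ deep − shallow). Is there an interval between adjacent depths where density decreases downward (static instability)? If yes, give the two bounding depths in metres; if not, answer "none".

Evaluate Δρ/ρ₀ = −αΔT + βΔS across each adjacent pair:
  4–12 m: −αΔT+βΔS = −(2.6 × 10⁻⁴)(-3.3)+(7.5 × 10⁻⁴)(-0.37) = 5.8 × 10⁻⁴ → stable
  12–55 m: −αΔT+βΔS = −(2.6 × 10⁻⁴)(+4.1)+(7.5 × 10⁻⁴)(+0.18) = -9.3 × 10⁻⁴ → UNSTABLE
  55–115 m: −αΔT+βΔS = −(2.6 × 10⁻⁴)(-1.1)+(7.5 × 10⁻⁴)(-0.06) = 2.4 × 10⁻⁴ → stable
  115–182 m: −αΔT+βΔS = −(2.6 × 10⁻⁴)(-6.3)+(7.5 × 10⁻⁴)(+0.31) = 1.9 × 10⁻³ → stable
  182–188 m: −αΔT+βΔS = −(2.6 × 10⁻⁴)(-3.0)+(7.5 × 10⁻⁴)(-0.32) = 5.4 × 10⁻⁴ → stable
The 12–55 m interval has Δρ < 0: lighter water underlies denser water.

12–55 m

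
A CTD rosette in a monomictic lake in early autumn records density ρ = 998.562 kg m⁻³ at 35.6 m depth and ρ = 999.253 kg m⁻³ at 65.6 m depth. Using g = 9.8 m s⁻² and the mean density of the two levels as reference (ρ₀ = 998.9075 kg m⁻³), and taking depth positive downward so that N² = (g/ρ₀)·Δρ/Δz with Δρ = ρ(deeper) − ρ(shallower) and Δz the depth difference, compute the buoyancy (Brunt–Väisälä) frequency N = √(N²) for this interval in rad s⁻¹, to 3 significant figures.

0.0150 rad s⁻¹

Δρ = 999.253 − 998.562 = 0.691 kg m⁻³ over Δz = 65.6 − 35.6 = 30 m.
N² = (9.8/998.9075) × (0.691/30) = 2.2597 × 10⁻⁴ s⁻².
N = √(2.2597 × 10⁻⁴) = 0.015032 rad s⁻¹ ≈ 0.0150 rad s⁻¹.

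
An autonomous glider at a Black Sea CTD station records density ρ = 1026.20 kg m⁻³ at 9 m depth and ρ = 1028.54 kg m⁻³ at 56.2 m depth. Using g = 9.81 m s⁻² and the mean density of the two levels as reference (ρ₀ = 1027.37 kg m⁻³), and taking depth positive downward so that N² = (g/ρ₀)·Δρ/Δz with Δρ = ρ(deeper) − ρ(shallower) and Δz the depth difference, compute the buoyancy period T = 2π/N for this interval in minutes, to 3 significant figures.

4.81 min

Δρ = 1028.54 − 1026.20 = 2.34 kg m⁻³ over Δz = 56.2 − 9 = 47.2 m.
N² = (9.81/1027.37) × (2.34/47.2) = 4.7339 × 10⁻⁴ s⁻².
N = √(4.7339 × 10⁻⁴) = 0.021758 rad s⁻¹, so T = 2π/N = 288.78 s = 4.8130 min ≈ 4.81 min.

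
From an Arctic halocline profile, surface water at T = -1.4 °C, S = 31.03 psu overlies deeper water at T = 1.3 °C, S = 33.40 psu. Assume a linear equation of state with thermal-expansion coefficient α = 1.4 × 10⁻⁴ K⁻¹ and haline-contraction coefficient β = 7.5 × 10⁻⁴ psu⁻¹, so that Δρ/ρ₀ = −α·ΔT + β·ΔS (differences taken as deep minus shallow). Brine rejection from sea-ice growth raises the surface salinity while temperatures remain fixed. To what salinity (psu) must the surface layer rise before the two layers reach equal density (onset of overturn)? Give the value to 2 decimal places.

Neutral buoyancy requires −α(T_deep − T_surf) + β(S_deep − S_surf′) = 0.
S_surf′ = S_deep − (α/β)·ΔT = 33.40 − (1.4 × 10⁻⁴/7.5 × 10⁻⁴)·(+2.7) = 32.8960 psu.
Increase required: 32.8960 − 31.03 = 1.8660 psu.

32.90 psu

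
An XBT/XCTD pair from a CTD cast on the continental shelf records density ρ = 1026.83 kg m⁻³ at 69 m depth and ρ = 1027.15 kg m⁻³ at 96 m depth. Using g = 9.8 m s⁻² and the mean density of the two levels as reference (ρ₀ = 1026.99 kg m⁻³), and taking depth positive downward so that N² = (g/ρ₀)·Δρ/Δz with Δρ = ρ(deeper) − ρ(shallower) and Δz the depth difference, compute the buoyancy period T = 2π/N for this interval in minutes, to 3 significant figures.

Δρ = 1027.15 − 1026.83 = 0.32 kg m⁻³ over Δz = 96 − 69 = 27 m.
N² = (9.8/1026.99) × (0.32/27) = 1.1310 × 10⁻⁴ s⁻².
N = √(1.1310 × 10⁻⁴) = 0.010635 rad s⁻¹, so T = 2π/N = 590.80 s = 9.8467 min ≈ 9.85 min.

9.85 min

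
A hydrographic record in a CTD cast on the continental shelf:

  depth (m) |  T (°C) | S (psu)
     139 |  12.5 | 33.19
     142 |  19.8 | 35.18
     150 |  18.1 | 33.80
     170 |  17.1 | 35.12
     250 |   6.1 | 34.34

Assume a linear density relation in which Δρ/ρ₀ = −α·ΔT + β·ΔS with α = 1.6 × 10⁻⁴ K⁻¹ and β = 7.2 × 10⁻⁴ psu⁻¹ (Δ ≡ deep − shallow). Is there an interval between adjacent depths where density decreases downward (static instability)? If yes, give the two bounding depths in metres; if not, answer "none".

142–150 m

Evaluate Δρ/ρ₀ = −αΔT + βΔS across each adjacent pair:
  139–142 m: −αΔT+βΔS = −(1.6 × 10⁻⁴)(+7.3)+(7.2 × 10⁻⁴)(+1.99) = 2.6 × 10⁻⁴ → stable
  142–150 m: −αΔT+βΔS = −(1.6 × 10⁻⁴)(-1.7)+(7.2 × 10⁻⁴)(-1.38) = -7.2 × 10⁻⁴ → UNSTABLE
  150–170 m: −αΔT+βΔS = −(1.6 × 10⁻⁴)(-1.0)+(7.2 × 10⁻⁴)(+1.32) = 1.1 × 10⁻³ → stable
  170–250 m: −αΔT+βΔS = −(1.6 × 10⁻⁴)(-11.0)+(7.2 × 10⁻⁴)(-0.78) = 1.2 × 10⁻³ → stable
The 142–150 m interval has Δρ < 0: lighter water underlies denser water.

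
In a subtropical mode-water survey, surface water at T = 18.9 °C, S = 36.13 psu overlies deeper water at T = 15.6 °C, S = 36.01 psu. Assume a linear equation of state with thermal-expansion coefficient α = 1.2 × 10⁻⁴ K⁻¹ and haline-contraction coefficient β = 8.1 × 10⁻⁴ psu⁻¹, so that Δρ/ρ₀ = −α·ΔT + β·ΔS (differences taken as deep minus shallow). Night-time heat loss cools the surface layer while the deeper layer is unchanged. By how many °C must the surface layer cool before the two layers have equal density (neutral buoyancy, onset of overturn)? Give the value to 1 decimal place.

2.5 °C

Neutral buoyancy requires Δρ = 0, i.e. −α(T_deep − T_surf′) + β(S_deep − S_surf) = 0.
T_surf′ = T_deep − (β/α)·ΔS = 15.6 − (8.1 × 10⁻⁴/1.2 × 10⁻⁴)·(-0.12) = 16.410 °C.
Cooling required: 18.9 − (16.410) = 2.490 °C.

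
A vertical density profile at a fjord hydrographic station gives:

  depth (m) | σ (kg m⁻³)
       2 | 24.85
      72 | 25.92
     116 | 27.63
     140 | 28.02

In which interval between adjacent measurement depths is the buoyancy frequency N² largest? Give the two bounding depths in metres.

Compute the density gradient over each adjacent pair:
  2–72 m: Δρ/Δz = 1.07/70 = 0.015 kg m⁻⁴
  72–116 m: Δρ/Δz = 1.71/44 = 0.039 kg m⁻⁴
  116–140 m: Δρ/Δz = 0.39/24 = 0.016 kg m⁻⁴
The largest gradient is in the 72–116 m interval — the pycnocline.

72–116 m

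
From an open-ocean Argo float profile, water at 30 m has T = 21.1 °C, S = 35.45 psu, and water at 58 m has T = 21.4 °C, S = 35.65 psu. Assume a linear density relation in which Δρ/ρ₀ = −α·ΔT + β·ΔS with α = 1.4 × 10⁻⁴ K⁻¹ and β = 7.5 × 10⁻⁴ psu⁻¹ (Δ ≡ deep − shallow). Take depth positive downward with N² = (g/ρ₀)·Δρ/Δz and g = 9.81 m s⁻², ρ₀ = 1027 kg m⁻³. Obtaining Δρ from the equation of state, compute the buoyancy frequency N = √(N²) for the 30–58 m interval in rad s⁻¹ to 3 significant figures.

ΔT = +0.3 K, ΔS = +0.20 psu (deep − shallow).
Δρ/ρ₀ = −αΔT + βΔS = -4.20 × 10⁻⁵ + 1.50 × 10⁻⁴ = 1.08 × 10⁻⁴, so Δρ ≈ 0.1109 kg m⁻³.
N² = (g/ρ₀)·Δρ/Δz = g·(Δρ/ρ₀)/Δz = 9.81 × 1.08 × 10⁻⁴ / 28 = 3.7839 × 10⁻⁵ s⁻².
N = √(3.7839 × 10⁻⁵) = 6.1513 × 10⁻³ rad s⁻¹ ≈ 6.15 × 10⁻³ rad s⁻¹.

6.15 × 10⁻³ rad s⁻¹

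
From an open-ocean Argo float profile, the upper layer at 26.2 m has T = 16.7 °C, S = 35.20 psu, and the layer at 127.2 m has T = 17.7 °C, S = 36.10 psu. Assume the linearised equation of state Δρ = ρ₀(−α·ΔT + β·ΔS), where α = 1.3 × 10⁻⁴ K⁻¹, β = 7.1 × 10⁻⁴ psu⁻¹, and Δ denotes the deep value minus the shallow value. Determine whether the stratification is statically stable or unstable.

stable

ΔT = 17.7 − 16.7 = +1.0 K and ΔS = 36.10 − 35.20 = +0.90 psu (deep − shallow).
−αΔT = -1.30 × 10⁻⁴; βΔS = 6.39 × 10⁻⁴; sum Δρ/ρ₀ = 5.09 × 10⁻⁴.
Δρ/ρ₀ > 0, so Δρ > 0: deeper water is denser → statically stable.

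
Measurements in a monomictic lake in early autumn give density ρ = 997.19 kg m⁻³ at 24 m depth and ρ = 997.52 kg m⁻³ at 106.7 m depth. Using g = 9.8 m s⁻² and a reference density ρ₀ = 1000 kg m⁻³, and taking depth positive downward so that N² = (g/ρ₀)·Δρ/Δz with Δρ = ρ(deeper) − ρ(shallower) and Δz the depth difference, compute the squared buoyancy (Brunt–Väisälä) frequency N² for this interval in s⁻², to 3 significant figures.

3.91 × 10⁻⁵ s⁻²

Δρ = 997.52 − 997.19 = 0.33 kg m⁻³ over Δz = 106.7 − 24 = 82.7 m.
N² = (9.8/1000) × (0.33/82.7) = 3.9105 × 10⁻⁵ s⁻² ≈ 3.91 × 10⁻⁵ s⁻².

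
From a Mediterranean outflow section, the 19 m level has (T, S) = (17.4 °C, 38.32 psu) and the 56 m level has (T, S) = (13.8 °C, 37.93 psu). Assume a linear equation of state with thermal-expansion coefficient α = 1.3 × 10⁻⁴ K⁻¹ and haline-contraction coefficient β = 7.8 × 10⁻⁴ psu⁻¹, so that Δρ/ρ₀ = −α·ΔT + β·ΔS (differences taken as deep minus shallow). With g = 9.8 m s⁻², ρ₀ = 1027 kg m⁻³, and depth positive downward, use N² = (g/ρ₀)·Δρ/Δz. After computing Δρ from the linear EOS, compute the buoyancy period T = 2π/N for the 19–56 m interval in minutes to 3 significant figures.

ΔT = -3.6 K, ΔS = -0.39 psu (deep − shallow).
Δρ/ρ₀ = −αΔT + βΔS = 4.68 × 10⁻⁴ − 3.042 × 10⁻⁴ = 1.638 × 10⁻⁴, so Δρ ≈ 0.1682 kg m⁻³.
N² = (g/ρ₀)·Δρ/Δz = g·(Δρ/ρ₀)/Δz = 9.8 × 1.638 × 10⁻⁴ / 37 = 4.3385 × 10⁻⁵ s⁻².
N = √(4.3385 × 10⁻⁵) = 6.5867 × 10⁻³ rad s⁻¹ → T = 2π/N = 953.92 s = 15.899 min ≈ 15.9 min.

15.9 min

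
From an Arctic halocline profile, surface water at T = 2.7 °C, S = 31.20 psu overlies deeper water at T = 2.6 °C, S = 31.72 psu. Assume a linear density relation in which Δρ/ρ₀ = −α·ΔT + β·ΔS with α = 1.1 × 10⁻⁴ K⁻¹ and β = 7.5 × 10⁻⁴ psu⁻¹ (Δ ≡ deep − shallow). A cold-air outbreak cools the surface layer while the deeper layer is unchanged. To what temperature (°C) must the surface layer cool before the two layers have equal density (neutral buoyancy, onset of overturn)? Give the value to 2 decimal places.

Neutral buoyancy requires Δρ = 0, i.e. −α(T_deep − T_surf′) + β(S_deep − S_surf) = 0.
T_surf′ = T_deep − (β/α)·ΔS = 2.6 − (7.5 × 10⁻⁴/1.1 × 10⁻⁴)·(+0.52) = -0.9455 °C.
Cooling required: 2.7 − (-0.9455) = 3.6455 °C.

-0.95 °C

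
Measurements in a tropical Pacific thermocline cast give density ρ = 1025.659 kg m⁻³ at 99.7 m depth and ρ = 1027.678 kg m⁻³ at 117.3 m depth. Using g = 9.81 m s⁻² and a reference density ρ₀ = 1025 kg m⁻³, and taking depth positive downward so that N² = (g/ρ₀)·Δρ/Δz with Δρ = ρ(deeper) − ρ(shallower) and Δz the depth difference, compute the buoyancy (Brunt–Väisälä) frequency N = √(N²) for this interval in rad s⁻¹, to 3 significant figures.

Δρ = 1027.678 − 1025.659 = 2.019 kg m⁻³ over Δz = 117.3 − 99.7 = 17.6 m.
N² = (9.81/1025) × (2.019/17.6) = 1.0979 × 10⁻³ s⁻².
N = √(1.0979 × 10⁻³) = 0.033135 rad s⁻¹ ≈ 0.0331 rad s⁻¹.
Since Δρ > 0 the layer is stably stratified.

0.0331 rad s⁻¹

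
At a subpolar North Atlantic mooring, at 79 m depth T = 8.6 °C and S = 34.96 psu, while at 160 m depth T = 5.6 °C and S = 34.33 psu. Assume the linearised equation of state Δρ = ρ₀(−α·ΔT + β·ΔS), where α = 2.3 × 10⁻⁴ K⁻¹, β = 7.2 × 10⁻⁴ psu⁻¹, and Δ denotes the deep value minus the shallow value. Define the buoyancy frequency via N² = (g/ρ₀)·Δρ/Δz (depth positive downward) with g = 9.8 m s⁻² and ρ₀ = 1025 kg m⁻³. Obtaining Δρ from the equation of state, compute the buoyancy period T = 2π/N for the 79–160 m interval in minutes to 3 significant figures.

19.6 min

ΔT = -3.0 K, ΔS = -0.63 psu (deep − shallow).
Δρ/ρ₀ = −αΔT + βΔS = 6.90 × 10⁻⁴ − 4.536 × 10⁻⁴ = 2.364 × 10⁻⁴, so Δρ ≈ 0.2423 kg m⁻³.
N² = (g/ρ₀)·Δρ/Δz = g·(Δρ/ρ₀)/Δz = 9.8 × 2.364 × 10⁻⁴ / 81 = 2.8601 × 10⁻⁵ s⁻².
N = √(2.8601 × 10⁻⁵) = 5.3480 × 10⁻³ rad s⁻¹ → T = 2π/N = 1.1749 × 10³ s = 19.582 min ≈ 19.6 min.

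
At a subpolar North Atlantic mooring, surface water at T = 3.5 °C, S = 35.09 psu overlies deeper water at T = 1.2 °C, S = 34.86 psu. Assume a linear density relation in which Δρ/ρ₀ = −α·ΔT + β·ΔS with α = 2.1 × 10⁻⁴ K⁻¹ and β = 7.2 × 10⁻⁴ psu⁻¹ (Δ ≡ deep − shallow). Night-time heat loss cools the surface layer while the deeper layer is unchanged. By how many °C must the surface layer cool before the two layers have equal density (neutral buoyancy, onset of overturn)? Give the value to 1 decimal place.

1.5 °C

Neutral buoyancy requires Δρ = 0, i.e. −α(T_deep − T_surf′) + β(S_deep − S_surf) = 0.
T_surf′ = T_deep − (β/α)·ΔS = 1.2 − (7.2 × 10⁻⁴/2.1 × 10⁻⁴)·(-0.23) = 1.989 °C.
Cooling required: 3.5 − (1.989) = 1.511 °C.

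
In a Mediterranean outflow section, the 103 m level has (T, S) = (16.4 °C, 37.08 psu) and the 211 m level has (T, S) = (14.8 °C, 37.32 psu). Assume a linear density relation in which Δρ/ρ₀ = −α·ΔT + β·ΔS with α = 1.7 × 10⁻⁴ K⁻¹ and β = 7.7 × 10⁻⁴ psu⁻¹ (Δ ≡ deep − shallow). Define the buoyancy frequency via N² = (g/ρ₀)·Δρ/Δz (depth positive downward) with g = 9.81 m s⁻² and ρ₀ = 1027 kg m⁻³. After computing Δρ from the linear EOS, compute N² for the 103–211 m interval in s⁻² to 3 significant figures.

4.15 × 10⁻⁵ s⁻²

ΔT = -1.6 K, ΔS = +0.24 psu (deep − shallow).
Δρ/ρ₀ = −αΔT + βΔS = 2.72 × 10⁻⁴ + 1.848 × 10⁻⁴ = 4.568 × 10⁻⁴, so Δρ ≈ 0.4691 kg m⁻³.
N² = (g/ρ₀)·Δρ/Δz = g·(Δρ/ρ₀)/Δz = 9.81 × 4.568 × 10⁻⁴ / 108 = 4.1493 × 10⁻⁵ s⁻² ≈ 4.15 × 10⁻⁵ s⁻².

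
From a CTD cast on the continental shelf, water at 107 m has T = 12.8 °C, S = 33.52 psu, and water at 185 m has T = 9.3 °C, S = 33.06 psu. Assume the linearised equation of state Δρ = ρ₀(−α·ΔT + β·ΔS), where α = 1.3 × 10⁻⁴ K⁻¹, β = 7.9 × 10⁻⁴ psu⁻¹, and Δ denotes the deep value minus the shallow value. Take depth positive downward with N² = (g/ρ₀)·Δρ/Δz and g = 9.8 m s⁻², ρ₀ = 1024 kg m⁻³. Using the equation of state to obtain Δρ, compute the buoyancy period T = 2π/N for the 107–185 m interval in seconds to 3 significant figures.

1.85 × 10³ s

ΔT = -3.5 K, ΔS = -0.46 psu (deep − shallow).
Δρ/ρ₀ = −αΔT + βΔS = 4.55 × 10⁻⁴ − 3.634 × 10⁻⁴ = 9.16 × 10⁻⁵, so Δρ ≈ 0.09380 kg m⁻³.
N² = (g/ρ₀)·Δρ/Δz = g·(Δρ/ρ₀)/Δz = 9.8 × 9.16 × 10⁻⁵ / 78 = 1.1509 × 10⁻⁵ s⁻².
N = √(1.1509 × 10⁻⁵) = 3.3925 × 10⁻³ rad s⁻¹ → T = 2π/N = 1.8521 × 10³ s ≈ 1.85 × 10³ s.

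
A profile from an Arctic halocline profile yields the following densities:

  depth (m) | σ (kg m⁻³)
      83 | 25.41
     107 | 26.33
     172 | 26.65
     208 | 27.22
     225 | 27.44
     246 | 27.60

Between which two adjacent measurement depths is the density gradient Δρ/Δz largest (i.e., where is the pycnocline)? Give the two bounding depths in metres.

83–107 m

Compute the density gradient over each adjacent pair:
  83–107 m: Δρ/Δz = 0.92/24 = 0.038 kg m⁻⁴
  107–172 m: Δρ/Δz = 0.32/65 = 4.9 × 10⁻³ kg m⁻⁴
  172–208 m: Δρ/Δz = 0.57/36 = 0.016 kg m⁻⁴
  208–225 m: Δρ/Δz = 0.22/17 = 0.013 kg m⁻⁴
  225–246 m: Δρ/Δz = 0.16/21 = 7.6 × 10⁻³ kg m⁻⁴
The largest gradient is in the 83–107 m interval — the pycnocline.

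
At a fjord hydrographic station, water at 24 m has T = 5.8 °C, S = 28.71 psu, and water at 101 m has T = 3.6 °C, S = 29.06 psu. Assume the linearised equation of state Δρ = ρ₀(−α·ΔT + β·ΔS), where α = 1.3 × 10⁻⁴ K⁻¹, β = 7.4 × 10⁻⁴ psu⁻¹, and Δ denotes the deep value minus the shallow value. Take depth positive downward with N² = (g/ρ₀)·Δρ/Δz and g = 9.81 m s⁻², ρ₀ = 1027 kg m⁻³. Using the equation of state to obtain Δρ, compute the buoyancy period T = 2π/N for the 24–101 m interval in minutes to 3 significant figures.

ΔT = -2.2 K, ΔS = +0.35 psu (deep − shallow).
Δρ/ρ₀ = −αΔT + βΔS = 2.86 × 10⁻⁴ + 2.59 × 10⁻⁴ = 5.45 × 10⁻⁴, so Δρ ≈ 0.5597 kg m⁻³.
N² = (g/ρ₀)·Δρ/Δz = g·(Δρ/ρ₀)/Δz = 9.81 × 5.45 × 10⁻⁴ / 77 = 6.9434 × 10⁻⁵ s⁻².
N = √(6.9434 × 10⁻⁵) = 8.3327 × 10⁻³ rad s⁻¹ → T = 2π/N = 754.04 s = 12.567 min ≈ 12.6 min.

12.6 min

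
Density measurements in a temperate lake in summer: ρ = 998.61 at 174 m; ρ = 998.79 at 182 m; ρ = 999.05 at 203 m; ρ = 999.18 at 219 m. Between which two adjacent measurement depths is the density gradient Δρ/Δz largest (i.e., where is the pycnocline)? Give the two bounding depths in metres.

Compute the density gradient over each adjacent pair:
  174–182 m: Δρ/Δz = 0.18/8 = 0.022 kg m⁻⁴
  182–203 m: Δρ/Δz = 0.26/21 = 0.012 kg m⁻⁴
  203–219 m: Δρ/Δz = 0.13/16 = 8.1 × 10⁻³ kg m⁻⁴
The largest gradient is in the 174–182 m interval — the pycnocline.

174–182 m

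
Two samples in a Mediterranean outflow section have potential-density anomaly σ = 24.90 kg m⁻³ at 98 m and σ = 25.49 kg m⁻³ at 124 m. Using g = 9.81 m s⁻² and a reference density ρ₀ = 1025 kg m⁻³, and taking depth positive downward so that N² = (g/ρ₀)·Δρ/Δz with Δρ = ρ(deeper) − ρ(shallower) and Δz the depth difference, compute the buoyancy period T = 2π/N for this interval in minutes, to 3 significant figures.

Δρ = 1025.49 − 1024.90 = 0.59 kg m⁻³ over Δz = 124 − 98 = 26 m.
N² = (9.81/1025) × (0.59/26) = 2.1718 × 10⁻⁴ s⁻².
N = √(2.1718 × 10⁻⁴) = 0.014737 rad s⁻¹, so T = 2π/N = 426.35 s = 7.1058 min ≈ 7.11 min.

7.11 min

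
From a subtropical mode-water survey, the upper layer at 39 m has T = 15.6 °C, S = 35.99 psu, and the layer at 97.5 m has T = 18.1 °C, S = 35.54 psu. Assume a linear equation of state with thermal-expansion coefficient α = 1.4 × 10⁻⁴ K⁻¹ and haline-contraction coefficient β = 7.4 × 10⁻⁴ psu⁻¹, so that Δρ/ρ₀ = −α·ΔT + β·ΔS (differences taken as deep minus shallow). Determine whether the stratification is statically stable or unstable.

unstable

ΔT = 18.1 − 15.6 = +2.5 K and ΔS = 35.54 − 35.99 = -0.45 psu (deep − shallow).
−αΔT = -3.50 × 10⁻⁴; βΔS = -3.33 × 10⁻⁴; sum Δρ/ρ₀ = -6.83 × 10⁻⁴.
Δρ/ρ₀ < 0, so Δρ < 0: deeper water is lighter → statically unstable; the column would overturn.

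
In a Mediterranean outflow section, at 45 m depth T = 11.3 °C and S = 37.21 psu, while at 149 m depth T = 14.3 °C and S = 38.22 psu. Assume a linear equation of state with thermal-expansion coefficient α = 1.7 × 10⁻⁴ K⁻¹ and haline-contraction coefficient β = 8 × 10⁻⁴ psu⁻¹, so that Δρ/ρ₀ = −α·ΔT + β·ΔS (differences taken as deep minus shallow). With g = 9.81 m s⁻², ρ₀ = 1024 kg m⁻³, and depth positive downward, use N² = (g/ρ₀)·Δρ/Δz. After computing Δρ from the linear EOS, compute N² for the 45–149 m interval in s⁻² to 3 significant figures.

2.81 × 10⁻⁵ s⁻²

ΔT = +3.0 K, ΔS = +1.01 psu (deep − shallow).
Δρ/ρ₀ = −αΔT + βΔS = -5.10 × 10⁻⁴ + 8.08 × 10⁻⁴ = 2.98 × 10⁻⁴, so Δρ ≈ 0.3052 kg m⁻³.
N² = (g/ρ₀)·Δρ/Δz = g·(Δρ/ρ₀)/Δz = 9.81 × 2.98 × 10⁻⁴ / 104 = 2.8109 × 10⁻⁵ s⁻² ≈ 2.81 × 10⁻⁵ s⁻².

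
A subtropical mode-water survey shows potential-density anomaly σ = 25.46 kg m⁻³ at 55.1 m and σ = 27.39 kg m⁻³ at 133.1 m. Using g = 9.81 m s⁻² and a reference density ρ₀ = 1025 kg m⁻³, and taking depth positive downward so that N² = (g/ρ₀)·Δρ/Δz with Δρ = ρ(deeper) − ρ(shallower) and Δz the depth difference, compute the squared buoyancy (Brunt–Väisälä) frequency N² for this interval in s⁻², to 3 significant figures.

Δρ = 1027.39 − 1025.46 = 1.93 kg m⁻³ over Δz = 133.1 − 55.1 = 78 m.
N² = (9.81/1025) × (1.93/78) = 2.3681 × 10⁻⁴ s⁻² ≈ 2.37 × 10⁻⁴ s⁻².

2.37 × 10⁻⁴ s⁻²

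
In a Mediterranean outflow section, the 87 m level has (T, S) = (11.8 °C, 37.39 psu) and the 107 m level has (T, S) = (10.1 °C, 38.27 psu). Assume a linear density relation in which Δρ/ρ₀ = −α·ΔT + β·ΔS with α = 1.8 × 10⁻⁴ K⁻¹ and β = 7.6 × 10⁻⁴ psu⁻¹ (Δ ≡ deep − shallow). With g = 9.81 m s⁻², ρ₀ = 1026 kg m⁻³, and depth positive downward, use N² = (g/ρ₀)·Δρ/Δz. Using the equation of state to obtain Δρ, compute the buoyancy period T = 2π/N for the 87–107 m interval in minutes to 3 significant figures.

4.79 min

ΔT = -1.7 K, ΔS = +0.88 psu (deep − shallow).
Δρ/ρ₀ = −αΔT + βΔS = 3.06 × 10⁻⁴ + 6.688 × 10⁻⁴ = 9.748 × 10⁻⁴, so Δρ ≈ 1.000 kg m⁻³.
N² = (g/ρ₀)·Δρ/Δz = g·(Δρ/ρ₀)/Δz = 9.81 × 9.748 × 10⁻⁴ / 20 = 4.7814 × 10⁻⁴ s⁻².
N = √(4.7814 × 10⁻⁴) = 0.021866 rad s⁻¹ → T = 2π/N = 287.35 s = 4.7892 min ≈ 4.79 min.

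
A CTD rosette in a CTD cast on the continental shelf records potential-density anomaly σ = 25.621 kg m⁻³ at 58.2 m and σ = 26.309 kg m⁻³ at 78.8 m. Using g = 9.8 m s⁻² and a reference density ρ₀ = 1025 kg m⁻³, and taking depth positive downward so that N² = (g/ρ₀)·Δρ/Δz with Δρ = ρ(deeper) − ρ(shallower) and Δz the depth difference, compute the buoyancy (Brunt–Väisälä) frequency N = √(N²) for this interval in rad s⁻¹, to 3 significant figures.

0.0179 rad s⁻¹

Δρ = 1026.309 − 1025.621 = 0.688 kg m⁻³ over Δz = 78.8 − 58.2 = 20.6 m.
N² = (9.8/1025) × (0.688/20.6) = 3.1932 × 10⁻⁴ s⁻².
N = √(3.1932 × 10⁻⁴) = 0.017870 rad s⁻¹ ≈ 0.0179 rad s⁻¹.
A positive N² confirms static stability across the interval.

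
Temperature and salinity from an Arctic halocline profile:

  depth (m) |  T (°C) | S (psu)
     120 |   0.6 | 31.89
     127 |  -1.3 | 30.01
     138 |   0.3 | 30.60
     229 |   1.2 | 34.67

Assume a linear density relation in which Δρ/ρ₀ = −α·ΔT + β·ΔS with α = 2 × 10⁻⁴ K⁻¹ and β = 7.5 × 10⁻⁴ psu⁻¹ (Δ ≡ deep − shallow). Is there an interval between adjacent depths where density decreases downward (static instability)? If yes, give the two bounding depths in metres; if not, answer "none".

120–127 m

Evaluate Δρ/ρ₀ = −αΔT + βΔS across each adjacent pair:
  120–127 m: −αΔT+βΔS = −(2 × 10⁻⁴)(-1.9)+(7.5 × 10⁻⁴)(-1.88) = -1.0 × 10⁻³ → UNSTABLE
  127–138 m: −αΔT+βΔS = −(2 × 10⁻⁴)(+1.6)+(7.5 × 10⁻⁴)(+0.59) = 1.2 × 10⁻⁴ → stable
  138–229 m: −αΔT+βΔS = −(2 × 10⁻⁴)(+0.9)+(7.5 × 10⁻⁴)(+4.07) = 2.9 × 10⁻³ → stable
The 120–127 m interval has Δρ < 0: lighter water underlies denser water.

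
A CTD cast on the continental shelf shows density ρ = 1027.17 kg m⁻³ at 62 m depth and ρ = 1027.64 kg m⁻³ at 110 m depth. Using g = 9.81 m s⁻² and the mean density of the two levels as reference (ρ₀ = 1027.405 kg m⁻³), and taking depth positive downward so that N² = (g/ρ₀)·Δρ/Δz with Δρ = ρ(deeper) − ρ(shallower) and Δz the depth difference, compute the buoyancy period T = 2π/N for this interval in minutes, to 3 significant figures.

Δρ = 1027.64 − 1027.17 = 0.47 kg m⁻³ over Δz = 110 − 62 = 48 m.
N² = (9.81/1027.405) × (0.47/48) = 9.3494 × 10⁻⁵ s⁻².
N = √(9.3494 × 10⁻⁵) = 9.6692 × 10⁻³ rad s⁻¹, so T = 2π/N = 649.81 s = 10.830 min ≈ 10.8 min.
N² > 0, so the interval is statically stable.

10.8 min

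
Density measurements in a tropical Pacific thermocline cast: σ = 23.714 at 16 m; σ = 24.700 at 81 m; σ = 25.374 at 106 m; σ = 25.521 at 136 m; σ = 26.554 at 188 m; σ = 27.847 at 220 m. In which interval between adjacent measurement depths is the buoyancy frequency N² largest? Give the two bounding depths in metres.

188–220 m

Compute the density gradient over each adjacent pair:
  16–81 m: Δρ/Δz = 0.986/65 = 0.015 kg m⁻⁴
  81–106 m: Δρ/Δz = 0.674/25 = 0.027 kg m⁻⁴
  106–136 m: Δρ/Δz = 0.147/30 = 4.9 × 10⁻³ kg m⁻⁴
  136–188 m: Δρ/Δz = 1.033/52 = 0.020 kg m⁻⁴
  188–220 m: Δρ/Δz = 1.293/32 = 0.040 kg m⁻⁴
The largest gradient is in the 188–220 m interval — the pycnocline.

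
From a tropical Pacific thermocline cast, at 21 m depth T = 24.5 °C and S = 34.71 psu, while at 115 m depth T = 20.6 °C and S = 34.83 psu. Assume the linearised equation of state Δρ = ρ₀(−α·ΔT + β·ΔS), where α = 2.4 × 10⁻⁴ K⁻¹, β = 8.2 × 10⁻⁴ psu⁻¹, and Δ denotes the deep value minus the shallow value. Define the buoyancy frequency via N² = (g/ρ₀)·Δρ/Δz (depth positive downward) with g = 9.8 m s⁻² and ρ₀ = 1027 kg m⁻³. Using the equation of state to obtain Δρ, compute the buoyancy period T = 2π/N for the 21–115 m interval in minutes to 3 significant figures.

ΔT = -3.9 K, ΔS = +0.12 psu (deep − shallow).
Δρ/ρ₀ = −αΔT + βΔS = 9.36 × 10⁻⁴ + 9.84 × 10⁻⁵ = 1.0344 × 10⁻³, so Δρ ≈ 1.062 kg m⁻³.
N² = (g/ρ₀)·Δρ/Δz = g·(Δρ/ρ₀)/Δz = 9.8 × 1.0344 × 10⁻³ / 94 = 1.0784 × 10⁻⁴ s⁻².
N = √(1.0784 × 10⁻⁴) = 0.010385 rad s⁻¹ → T = 2π/N = 605.03 s = 10.084 min ≈ 10.1 min.

10.1 min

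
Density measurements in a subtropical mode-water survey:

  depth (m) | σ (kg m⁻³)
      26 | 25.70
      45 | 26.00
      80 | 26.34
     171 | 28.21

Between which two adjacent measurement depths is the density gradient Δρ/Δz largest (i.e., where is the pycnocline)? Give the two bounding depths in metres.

Compute the density gradient over each adjacent pair:
  26–45 m: Δρ/Δz = 0.30/19 = 0.016 kg m⁻⁴
  45–80 m: Δρ/Δz = 0.34/35 = 9.7 × 10⁻³ kg m⁻⁴
  80–171 m: Δρ/Δz = 1.87/91 = 0.021 kg m⁻⁴
The largest gradient is in the 80–171 m interval — the pycnocline.

80–171 m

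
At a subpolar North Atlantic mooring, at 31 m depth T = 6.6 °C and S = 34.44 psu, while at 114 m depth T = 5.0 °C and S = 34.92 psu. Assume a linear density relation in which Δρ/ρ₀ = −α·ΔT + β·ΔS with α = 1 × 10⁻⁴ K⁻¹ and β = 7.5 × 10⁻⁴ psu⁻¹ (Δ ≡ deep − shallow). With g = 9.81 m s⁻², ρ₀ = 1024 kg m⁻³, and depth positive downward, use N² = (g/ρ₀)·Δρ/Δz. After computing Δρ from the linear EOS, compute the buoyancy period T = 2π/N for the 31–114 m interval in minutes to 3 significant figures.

ΔT = -1.6 K, ΔS = +0.48 psu (deep − shallow).
Δρ/ρ₀ = −αΔT + βΔS = 1.60 × 10⁻⁴ + 3.60 × 10⁻⁴ = 5.20 × 10⁻⁴, so Δρ ≈ 0.5325 kg m⁻³.
N² = (g/ρ₀)·Δρ/Δz = g·(Δρ/ρ₀)/Δz = 9.81 × 5.20 × 10⁻⁴ / 83 = 6.1460 × 10⁻⁵ s⁻².
N = √(6.1460 × 10⁻⁵) = 7.8396 × 10⁻³ rad s⁻¹ → T = 2π/N = 801.47 s = 13.358 min ≈ 13.4 min.

13.4 min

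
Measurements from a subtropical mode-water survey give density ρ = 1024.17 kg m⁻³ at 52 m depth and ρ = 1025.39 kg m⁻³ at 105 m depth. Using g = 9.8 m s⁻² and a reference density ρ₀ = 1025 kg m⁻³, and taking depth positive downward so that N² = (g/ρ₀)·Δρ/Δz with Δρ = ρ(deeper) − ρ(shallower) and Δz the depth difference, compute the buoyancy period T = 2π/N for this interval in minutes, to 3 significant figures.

Δρ = 1025.39 − 1024.17 = 1.22 kg m⁻³ over Δz = 105 − 52 = 53 m.
N² = (9.8/1025) × (1.22/53) = 2.2008 × 10⁻⁴ s⁻².
N = √(2.2008 × 10⁻⁴) = 0.014835 rad s⁻¹, so T = 2π/N = 423.54 s = 7.0590 min ≈ 7.06 min.

7.06 min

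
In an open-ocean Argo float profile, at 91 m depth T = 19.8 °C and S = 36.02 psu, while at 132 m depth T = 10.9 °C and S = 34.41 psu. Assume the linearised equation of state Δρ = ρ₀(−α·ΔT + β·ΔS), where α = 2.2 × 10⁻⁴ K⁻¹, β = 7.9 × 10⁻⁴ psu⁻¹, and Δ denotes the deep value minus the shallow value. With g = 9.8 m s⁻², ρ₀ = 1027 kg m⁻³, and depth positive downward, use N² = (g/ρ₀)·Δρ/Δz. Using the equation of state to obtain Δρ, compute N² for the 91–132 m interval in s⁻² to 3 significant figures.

1.64 × 10⁻⁴ s⁻²

ΔT = -8.9 K, ΔS = -1.61 psu (deep − shallow).
Δρ/ρ₀ = −αΔT + βΔS = 1.958 × 10⁻³ − 1.2719 × 10⁻³ = 6.861 × 10⁻⁴, so Δρ ≈ 0.7046 kg m⁻³.
N² = (g/ρ₀)·Δρ/Δz = g·(Δρ/ρ₀)/Δz = 9.8 × 6.861 × 10⁻⁴ / 41 = 1.6399 × 10⁻⁴ s⁻² ≈ 1.64 × 10⁻⁴ s⁻².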